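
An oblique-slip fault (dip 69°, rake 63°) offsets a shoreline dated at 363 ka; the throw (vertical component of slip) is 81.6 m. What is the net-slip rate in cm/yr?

0.0270 cm/yr

dip-slip = throw / sin(dip) = 81.6 / sin(69°) = 87.41 m
net slip = dip-slip / sin(rake) = 87.41 / sin(63°) = 98.10 m
rate = 98.10 m / 363 ka = 0.000270 m/yr = 0.0270 cm/yr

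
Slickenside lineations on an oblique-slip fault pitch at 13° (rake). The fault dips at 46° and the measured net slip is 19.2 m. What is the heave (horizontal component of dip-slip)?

3 m

dip-slip = net slip × sin(rake) = 19.2 m × sin(13°) = 4.319 m
heave = dip-slip × cos(dip) = 4.319 × cos(46°) = 3 m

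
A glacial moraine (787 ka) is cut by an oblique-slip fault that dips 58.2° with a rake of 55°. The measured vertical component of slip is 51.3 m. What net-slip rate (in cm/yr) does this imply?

0.00936 cm/yr

dip-slip = throw / sin(dip) = 51.3 / sin(58.2°) = 60.36 m
net slip = dip-slip / sin(rake) = 60.36 / sin(55°) = 73.69 m
rate = 73.69 m / 787 ka = 0.0000936 m/yr = 0.00936 cm/yr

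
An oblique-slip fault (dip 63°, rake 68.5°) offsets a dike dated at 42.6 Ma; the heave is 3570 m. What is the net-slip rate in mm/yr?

dip-slip = heave / cos(dip) = 3570 / cos(63°) = 7864 m
net slip = dip-slip / sin(rake) = 7864 / sin(68.5°) = 8452 m
rate = 8452 m / 42.6 Ma = 0.000198 m/yr = 0.198 mm/yr

0.198 mm/yr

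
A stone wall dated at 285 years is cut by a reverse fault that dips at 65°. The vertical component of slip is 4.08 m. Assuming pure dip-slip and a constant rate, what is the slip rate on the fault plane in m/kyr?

15.8 m/kyr

dip-slip = throw / sin(dip) = 4.08 m / sin(65°) = 4.502 m
rate = 4.502 m / 285 years = 0.0158 m/yr = 15.8 m/kyr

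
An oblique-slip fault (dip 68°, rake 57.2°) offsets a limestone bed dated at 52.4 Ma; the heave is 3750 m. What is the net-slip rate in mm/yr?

dip-slip = heave / cos(dip) = 3750 / cos(68°) = 10010 m
net slip = dip-slip / sin(rake) = 10010 / sin(57.2°) = 11910 m
rate = 11910 m / 52.4 Ma = 0.000227 m/yr = 0.227 mm/yr

0.227 mm/yr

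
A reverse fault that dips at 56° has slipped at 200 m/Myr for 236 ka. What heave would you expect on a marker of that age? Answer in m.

26.4 m

dip-slip = rate × time = 200 m/Myr × 236 ka = 47.20 m
heave = dip-slip × cos(dip) = 47.20 × cos(56°) = 26.4 m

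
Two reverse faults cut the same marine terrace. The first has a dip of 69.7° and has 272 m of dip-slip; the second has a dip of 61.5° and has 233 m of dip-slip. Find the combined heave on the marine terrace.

206 m

heave_A = 272 × cos(69.7°) = 94.37 m
heave_B = 233 × cos(61.5°) = 111.2 m
total = 94.37 + 111.2 = 206 m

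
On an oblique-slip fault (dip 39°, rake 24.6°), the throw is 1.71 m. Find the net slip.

dip-slip = throw / sin(dip) = 1.71 / sin(39°) = 2.717 m
net slip = dip-slip / sin(rake) = 2.717 / sin(24.6°) = 6.53 m

6.53 m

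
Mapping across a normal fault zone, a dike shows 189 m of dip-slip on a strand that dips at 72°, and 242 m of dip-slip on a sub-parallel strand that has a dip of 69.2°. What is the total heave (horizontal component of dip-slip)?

144 m

heave_A = 189 × cos(72°) = 58.40 m
heave_B = 242 × cos(69.2°) = 85.94 m
total = 58.40 + 85.94 = 144 m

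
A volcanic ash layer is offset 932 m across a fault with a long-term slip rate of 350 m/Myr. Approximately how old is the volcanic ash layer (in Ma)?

2.66 Ma

age = offset / rate = 932 m / (350 m/Myr) = 2.66e+06 yr = 2.66 Ma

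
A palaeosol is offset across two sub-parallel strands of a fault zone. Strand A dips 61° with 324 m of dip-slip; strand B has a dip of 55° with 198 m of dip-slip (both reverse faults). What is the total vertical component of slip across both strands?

446 m

throw_A = 324 × sin(61°) = 283.4 m
throw_B = 198 × sin(55°) = 162.2 m
total = 283.4 + 162.2 = 446 m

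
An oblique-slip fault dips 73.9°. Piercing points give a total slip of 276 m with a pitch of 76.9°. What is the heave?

74.5 m

dip-slip = net slip × sin(rake) = 276 m × sin(76.9°) = 268.8 m
heave = dip-slip × cos(dip) = 268.8 × cos(73.9°) = 74.5 m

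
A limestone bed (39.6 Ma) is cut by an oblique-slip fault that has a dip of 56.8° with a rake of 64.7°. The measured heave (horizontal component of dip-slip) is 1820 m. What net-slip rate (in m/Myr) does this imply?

92.8 m/Myr

dip-slip = heave / cos(dip) = 1820 / cos(56.8°) = 3324 m
net slip = dip-slip / sin(rake) = 3324 / sin(64.7°) = 3676 m
rate = 3676 m / 39.6 Ma = 0.0000928 m/yr = 92.8 m/Myr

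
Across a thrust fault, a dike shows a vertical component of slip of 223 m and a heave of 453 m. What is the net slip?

net slip = √(throw² + heave²) = √(223² + 453²) = 505 m

505 m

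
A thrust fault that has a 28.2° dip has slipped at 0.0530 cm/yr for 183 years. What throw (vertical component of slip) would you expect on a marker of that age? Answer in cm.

4.58 cm

dip-slip = rate × time = 0.0530 cm/yr × 183 years = 0.09699 m
throw = dip-slip × sin(dip) = 0.09699 × sin(28.2°) = 0.0458 m = 4.58 cm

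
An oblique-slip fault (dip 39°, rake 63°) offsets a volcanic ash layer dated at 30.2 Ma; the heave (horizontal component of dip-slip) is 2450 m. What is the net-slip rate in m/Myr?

117 m/Myr

dip-slip = heave / cos(dip) = 2450 / cos(39°) = 3153 m
net slip = dip-slip / sin(rake) = 3153 / sin(63°) = 3538 m
rate = 3538 m / 30.2 Ma = 0.000117 m/yr = 117 m/Myr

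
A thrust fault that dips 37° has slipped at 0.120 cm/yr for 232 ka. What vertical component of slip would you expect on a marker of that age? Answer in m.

dip-slip = rate × time = 0.120 cm/yr × 232 ka = 278.4 m
throw = dip-slip × sin(dip) = 278.4 × sin(37°) = 168 m

168 m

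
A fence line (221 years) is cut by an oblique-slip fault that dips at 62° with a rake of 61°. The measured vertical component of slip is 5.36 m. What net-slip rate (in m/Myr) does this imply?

31400 m/Myr

dip-slip = throw / sin(dip) = 5.36 / sin(62°) = 6.071 m
net slip = dip-slip / sin(rake) = 6.071 / sin(61°) = 6.941 m
rate = 6.941 m / 221 years = 0.0314 m/yr = 31400 m/Myr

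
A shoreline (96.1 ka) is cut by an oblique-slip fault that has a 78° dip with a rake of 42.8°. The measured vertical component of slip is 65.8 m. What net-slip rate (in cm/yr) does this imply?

dip-slip = throw / sin(dip) = 65.8 / sin(78°) = 67.27 m
net slip = dip-slip / sin(rake) = 67.27 / sin(42.8°) = 99.01 m
rate = 99.01 m / 96.1 ka = 0.00103 m/yr = 0.103 cm/yr

0.103 cm/yr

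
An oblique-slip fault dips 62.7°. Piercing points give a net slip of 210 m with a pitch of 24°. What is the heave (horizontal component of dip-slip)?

39.2 m

dip-slip = net slip × sin(rake) = 210 m × sin(24°) = 85.41 m
heave = dip-slip × cos(dip) = 85.41 × cos(62.7°) = 39.2 m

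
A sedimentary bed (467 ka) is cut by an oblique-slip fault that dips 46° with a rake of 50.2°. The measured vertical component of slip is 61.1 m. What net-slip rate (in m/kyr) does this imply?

dip-slip = throw / sin(dip) = 61.1 / sin(46°) = 84.94 m
net slip = dip-slip / sin(rake) = 84.94 / sin(50.2°) = 110.6 m
rate = 110.6 m / 467 ka = 0.000237 m/yr = 0.237 m/kyr

0.237 m/kyr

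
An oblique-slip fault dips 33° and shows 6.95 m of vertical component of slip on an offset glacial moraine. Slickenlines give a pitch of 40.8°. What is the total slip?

19.5 m

dip-slip = throw / sin(dip) = 6.95 / sin(33°) = 12.76 m
net slip = dip-slip / sin(rake) = 12.76 / sin(40.8°) = 19.5 m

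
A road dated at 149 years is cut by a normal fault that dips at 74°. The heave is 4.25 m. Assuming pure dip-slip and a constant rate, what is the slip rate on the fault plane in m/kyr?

103 m/kyr

dip-slip = heave / cos(dip) = 4.25 m / cos(74°) = 15.42 m
rate = 15.42 m / 149 years = 0.103 m/yr = 103 m/kyr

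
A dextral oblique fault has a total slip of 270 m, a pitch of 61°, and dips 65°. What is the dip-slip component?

dip-slip = net slip × sin(rake) = 270 m × sin(61°) = 236 m

236 m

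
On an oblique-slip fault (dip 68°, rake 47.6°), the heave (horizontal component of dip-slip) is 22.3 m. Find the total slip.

dip-slip = heave / cos(dip) = 22.3 / cos(68°) = 59.53 m
net slip = dip-slip / sin(rake) = 59.53 / sin(47.6°) = 80.6 m

80.6 m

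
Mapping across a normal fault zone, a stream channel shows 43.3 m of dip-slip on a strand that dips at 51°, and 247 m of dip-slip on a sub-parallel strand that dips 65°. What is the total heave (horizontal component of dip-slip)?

heave_A = 43.3 × cos(51°) = 27.25 m
heave_B = 247 × cos(65°) = 104.4 m
total = 27.25 + 104.4 = 132 m

132 m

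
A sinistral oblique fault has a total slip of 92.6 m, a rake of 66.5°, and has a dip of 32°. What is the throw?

dip-slip = net slip × sin(rake) = 92.6 m × sin(66.5°) = 84.92 m
throw = dip-slip × sin(dip) = 84.92 × sin(32°) = 45 m

45 m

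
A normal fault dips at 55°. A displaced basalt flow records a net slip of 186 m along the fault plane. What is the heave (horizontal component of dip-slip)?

heave = dip-slip × cos(dip) = 186 m × cos(55°) = 107 m

107 m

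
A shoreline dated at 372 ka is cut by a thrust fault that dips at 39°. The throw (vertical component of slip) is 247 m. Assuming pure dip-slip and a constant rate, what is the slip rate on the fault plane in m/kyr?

1.06 m/kyr

dip-slip = throw / sin(dip) = 247 m / sin(39°) = 392.5 m
rate = 392.5 m / 372 ka = 0.00106 m/yr = 1.06 m/kyr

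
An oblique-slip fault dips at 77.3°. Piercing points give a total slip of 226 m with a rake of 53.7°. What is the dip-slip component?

182 m

dip-slip = net slip × sin(rake) = 226 m × sin(53.7°) = 182 m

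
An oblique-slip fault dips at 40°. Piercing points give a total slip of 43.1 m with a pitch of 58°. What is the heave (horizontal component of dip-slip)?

28 m

dip-slip = net slip × sin(rake) = 43.1 m × sin(58°) = 36.55 m
heave = dip-slip × cos(dip) = 36.55 × cos(40°) = 28 m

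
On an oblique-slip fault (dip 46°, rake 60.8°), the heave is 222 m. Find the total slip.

dip-slip = heave / cos(dip) = 222 / cos(46°) = 319.6 m
net slip = dip-slip / sin(rake) = 319.6 / sin(60.8°) = 366 m

366 m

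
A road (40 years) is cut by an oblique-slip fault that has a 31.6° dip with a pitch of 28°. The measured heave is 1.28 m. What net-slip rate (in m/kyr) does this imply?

80 m/kyr

dip-slip = heave / cos(dip) = 1.28 / cos(31.6°) = 1.503 m
net slip = dip-slip / sin(rake) = 1.503 / sin(28°) = 3.201 m
rate = 3.201 m / 40 years = 0.0800 m/yr = 80 m/kyr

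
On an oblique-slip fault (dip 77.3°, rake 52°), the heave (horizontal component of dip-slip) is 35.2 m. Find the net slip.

dip-slip = heave / cos(dip) = 35.2 / cos(77.3°) = 160.1 m
net slip = dip-slip / sin(rake) = 160.1 / sin(52°) = 203 m

203 m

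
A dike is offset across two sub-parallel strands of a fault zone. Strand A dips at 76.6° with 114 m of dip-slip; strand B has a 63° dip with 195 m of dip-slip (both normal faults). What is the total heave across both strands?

heave_A = 114 × cos(76.6°) = 26.42 m
heave_B = 195 × cos(63°) = 88.53 m
total = 26.42 + 88.53 = 115 m

115 m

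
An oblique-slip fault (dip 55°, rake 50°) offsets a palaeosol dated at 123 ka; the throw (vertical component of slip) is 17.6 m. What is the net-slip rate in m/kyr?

dip-slip = throw / sin(dip) = 17.6 / sin(55°) = 21.49 m
net slip = dip-slip / sin(rake) = 21.49 / sin(50°) = 28.05 m
rate = 28.05 m / 123 ka = 0.000228 m/yr = 0.228 m/kyr

0.228 m/kyr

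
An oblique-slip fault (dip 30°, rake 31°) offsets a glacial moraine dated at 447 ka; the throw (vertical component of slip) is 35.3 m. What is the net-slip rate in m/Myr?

307 m/Myr

dip-slip = throw / sin(dip) = 35.3 / sin(30°) = 70.60 m
net slip = dip-slip / sin(rake) = 70.60 / sin(31°) = 137.1 m
rate = 137.1 m / 447 ka = 0.000307 m/yr = 307 m/Myr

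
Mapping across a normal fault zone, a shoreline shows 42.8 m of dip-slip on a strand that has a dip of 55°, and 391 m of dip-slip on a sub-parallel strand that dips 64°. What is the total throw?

throw_A = 42.8 × sin(55°) = 35.06 m
throw_B = 391 × sin(64°) = 351.4 m
total = 35.06 + 351.4 = 386 m

386 m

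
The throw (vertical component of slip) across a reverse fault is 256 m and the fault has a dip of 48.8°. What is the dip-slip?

340 m

dip-slip = throw / sin(dip) = 256 / sin(48.8°) = 340 m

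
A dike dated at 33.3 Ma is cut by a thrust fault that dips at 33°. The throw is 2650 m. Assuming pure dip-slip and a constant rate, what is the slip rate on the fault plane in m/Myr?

dip-slip = throw / sin(dip) = 2650 m / sin(33°) = 4866 m
rate = 4866 m / 33.3 Ma = 0.000146 m/yr = 146 m/Myr

146 m/Myr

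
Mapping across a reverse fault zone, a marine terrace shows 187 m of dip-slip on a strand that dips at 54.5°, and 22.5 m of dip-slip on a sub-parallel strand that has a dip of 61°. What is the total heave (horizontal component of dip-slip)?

119 m

heave_A = 187 × cos(54.5°) = 108.6 m
heave_B = 22.5 × cos(61°) = 10.91 m
total = 108.6 + 10.91 = 119 m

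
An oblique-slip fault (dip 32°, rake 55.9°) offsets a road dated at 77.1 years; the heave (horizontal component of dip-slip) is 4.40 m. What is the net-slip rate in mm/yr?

81.3 mm/yr

dip-slip = heave / cos(dip) = 4.40 / cos(32°) = 5.188 m
net slip = dip-slip / sin(rake) = 5.188 / sin(55.9°) = 6.266 m
rate = 6.266 m / 77.1 years = 0.0813 m/yr = 81.3 mm/yr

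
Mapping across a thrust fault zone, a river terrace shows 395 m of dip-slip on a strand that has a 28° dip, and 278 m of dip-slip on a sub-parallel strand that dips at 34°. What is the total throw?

341 m

throw_A = 395 × sin(28°) = 185.4 m
throw_B = 278 × sin(34°) = 155.5 m
total = 185.4 + 155.5 = 341 m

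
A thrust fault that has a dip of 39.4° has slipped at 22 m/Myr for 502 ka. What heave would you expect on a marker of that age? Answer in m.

dip-slip = rate × time = 22 m/Myr × 502 ka = 11.04 m
heave = dip-slip × cos(dip) = 11.04 × cos(39.4°) = 8.53 m

8.53 m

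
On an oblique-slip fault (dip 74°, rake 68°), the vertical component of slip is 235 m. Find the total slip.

dip-slip = throw / sin(dip) = 235 / sin(74°) = 244.5 m
net slip = dip-slip / sin(rake) = 244.5 / sin(68°) = 264 m

264 m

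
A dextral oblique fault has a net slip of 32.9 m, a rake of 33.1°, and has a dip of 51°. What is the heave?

dip-slip = net slip × sin(rake) = 32.9 m × sin(33.1°) = 17.97 m
heave = dip-slip × cos(dip) = 17.97 × cos(51°) = 11.3 m

11.3 m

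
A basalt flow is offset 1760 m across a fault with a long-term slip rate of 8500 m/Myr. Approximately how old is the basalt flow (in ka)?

207 ka

age = offset / rate = 1760 m / (8500 m/Myr) = 207000 yr = 207 ka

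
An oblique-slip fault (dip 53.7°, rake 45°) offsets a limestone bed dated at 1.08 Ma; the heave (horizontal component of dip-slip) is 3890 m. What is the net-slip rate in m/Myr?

dip-slip = heave / cos(dip) = 3890 / cos(53.7°) = 6571 m
net slip = dip-slip / sin(rake) = 6571 / sin(45°) = 9293 m
rate = 9293 m / 1.08 Ma = 0.00860 m/yr = 8600 m/Myr

8600 m/Myr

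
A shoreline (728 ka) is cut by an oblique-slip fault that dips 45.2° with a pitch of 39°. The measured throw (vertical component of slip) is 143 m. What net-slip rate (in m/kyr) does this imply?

0.440 m/kyr

dip-slip = throw / sin(dip) = 143 / sin(45.2°) = 201.5 m
net slip = dip-slip / sin(rake) = 201.5 / sin(39°) = 320.2 m
rate = 320.2 m / 728 ka = 0.000440 m/yr = 0.440 m/kyr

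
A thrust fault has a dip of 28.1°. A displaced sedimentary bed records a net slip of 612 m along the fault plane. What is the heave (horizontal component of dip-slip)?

heave = dip-slip × cos(dip) = 612 m × cos(28.1°) = 540 m

540 m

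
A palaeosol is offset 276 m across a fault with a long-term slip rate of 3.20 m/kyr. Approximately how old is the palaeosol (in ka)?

86.2 ka

age = offset / rate = 276 m / (3.20 m/kyr) = 86200 yr = 86.2 ka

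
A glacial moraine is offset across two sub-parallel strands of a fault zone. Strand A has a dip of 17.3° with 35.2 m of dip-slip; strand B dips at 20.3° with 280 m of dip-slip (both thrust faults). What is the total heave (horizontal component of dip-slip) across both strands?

heave_A = 35.2 × cos(17.3°) = 33.61 m
heave_B = 280 × cos(20.3°) = 262.6 m
total = 33.61 + 262.6 = 296 m

296 m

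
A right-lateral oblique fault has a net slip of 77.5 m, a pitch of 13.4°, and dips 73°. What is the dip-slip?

18 m

dip-slip = net slip × sin(rake) = 77.5 m × sin(13.4°) = 18 m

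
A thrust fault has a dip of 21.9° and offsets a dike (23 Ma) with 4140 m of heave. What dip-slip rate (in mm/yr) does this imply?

dip-slip = heave / cos(dip) = 4140 m / cos(21.9°) = 4462 m
rate = 4462 m / 23 Ma = 0.000194 m/yr = 0.194 mm/yr

0.194 mm/yr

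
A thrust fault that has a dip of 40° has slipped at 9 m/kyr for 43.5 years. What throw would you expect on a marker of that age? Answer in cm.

25.2 cm

dip-slip = rate × time = 9 m/kyr × 43.5 years = 0.3915 m
throw = dip-slip × sin(dip) = 0.3915 × sin(40°) = 0.252 m = 25.2 cm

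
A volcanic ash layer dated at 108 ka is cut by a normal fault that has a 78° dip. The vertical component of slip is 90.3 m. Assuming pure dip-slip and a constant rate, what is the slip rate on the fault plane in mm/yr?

dip-slip = throw / sin(dip) = 90.3 m / sin(78°) = 92.32 m
rate = 92.32 m / 108 ka = 0.000855 m/yr = 0.855 mm/yr

0.855 mm/yr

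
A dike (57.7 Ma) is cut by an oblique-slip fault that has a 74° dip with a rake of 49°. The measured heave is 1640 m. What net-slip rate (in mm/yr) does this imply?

dip-slip = heave / cos(dip) = 1640 / cos(74°) = 5950 m
net slip = dip-slip / sin(rake) = 5950 / sin(49°) = 7884 m
rate = 7884 m / 57.7 Ma = 0.000137 m/yr = 0.137 mm/yr

0.137 mm/yr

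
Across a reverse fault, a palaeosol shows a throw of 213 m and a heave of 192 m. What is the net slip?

net slip = √(throw² + heave²) = √(213² + 192²) = 287 m

287 m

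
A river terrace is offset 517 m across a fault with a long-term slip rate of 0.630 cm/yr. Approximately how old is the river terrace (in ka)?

age = offset / rate = 517 m / (0.630 cm/yr) = 82100 yr = 82.1 ka

82.1 ka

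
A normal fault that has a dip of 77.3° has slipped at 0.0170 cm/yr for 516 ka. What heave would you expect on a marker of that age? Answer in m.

dip-slip = rate × time = 0.0170 cm/yr × 516 ka = 87.72 m
heave = dip-slip × cos(dip) = 87.72 × cos(77.3°) = 19.3 m

19.3 m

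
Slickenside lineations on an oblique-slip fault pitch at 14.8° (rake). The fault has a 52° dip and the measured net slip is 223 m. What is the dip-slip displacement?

57 m

dip-slip = net slip × sin(rake) = 223 m × sin(14.8°) = 57 m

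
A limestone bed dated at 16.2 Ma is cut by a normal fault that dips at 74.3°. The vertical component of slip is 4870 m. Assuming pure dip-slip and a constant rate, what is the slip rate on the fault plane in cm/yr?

dip-slip = throw / sin(dip) = 4870 m / sin(74.3°) = 5059 m
rate = 5059 m / 16.2 Ma = 0.000312 m/yr = 0.0312 cm/yr

0.0312 cm/yr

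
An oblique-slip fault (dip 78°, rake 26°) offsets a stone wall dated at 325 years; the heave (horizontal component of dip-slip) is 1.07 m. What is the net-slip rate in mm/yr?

36.1 mm/yr

dip-slip = heave / cos(dip) = 1.07 / cos(78°) = 5.146 m
net slip = dip-slip / sin(rake) = 5.146 / sin(26°) = 11.74 m
rate = 11.74 m / 325 years = 0.0361 m/yr = 36.1 mm/yr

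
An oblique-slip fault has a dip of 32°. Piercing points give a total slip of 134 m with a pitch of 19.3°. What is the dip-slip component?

44.3 m

dip-slip = net slip × sin(rake) = 134 m × sin(19.3°) = 44.3 m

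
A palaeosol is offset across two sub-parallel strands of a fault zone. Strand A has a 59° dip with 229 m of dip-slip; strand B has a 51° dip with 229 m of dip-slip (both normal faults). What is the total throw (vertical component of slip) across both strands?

throw_A = 229 × sin(59°) = 196.3 m
throw_B = 229 × sin(51°) = 178 m
total = 196.3 + 178 = 374 m

374 m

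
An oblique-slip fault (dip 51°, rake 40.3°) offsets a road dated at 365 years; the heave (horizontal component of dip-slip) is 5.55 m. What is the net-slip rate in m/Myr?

dip-slip = heave / cos(dip) = 5.55 / cos(51°) = 8.819 m
net slip = dip-slip / sin(rake) = 8.819 / sin(40.3°) = 13.64 m
rate = 13.64 m / 365 years = 0.0374 m/yr = 37400 m/Myr

37400 m/Myr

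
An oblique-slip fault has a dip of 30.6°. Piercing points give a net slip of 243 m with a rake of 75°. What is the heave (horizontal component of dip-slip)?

dip-slip = net slip × sin(rake) = 243 m × sin(75°) = 234.7 m
heave = dip-slip × cos(dip) = 234.7 × cos(30.6°) = 202 m

202 m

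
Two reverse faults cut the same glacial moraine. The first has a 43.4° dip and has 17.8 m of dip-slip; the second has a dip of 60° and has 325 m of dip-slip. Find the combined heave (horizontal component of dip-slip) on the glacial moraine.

heave_A = 17.8 × cos(43.4°) = 12.93 m
heave_B = 325 × cos(60°) = 162.5 m
total = 12.93 + 162.5 = 175 m

175 m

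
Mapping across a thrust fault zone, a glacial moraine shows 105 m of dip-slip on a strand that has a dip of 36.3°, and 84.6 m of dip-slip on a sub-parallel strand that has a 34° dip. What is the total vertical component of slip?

109 m

throw_A = 105 × sin(36.3°) = 62.16 m
throw_B = 84.6 × sin(34°) = 47.31 m
total = 62.16 + 47.31 = 109 m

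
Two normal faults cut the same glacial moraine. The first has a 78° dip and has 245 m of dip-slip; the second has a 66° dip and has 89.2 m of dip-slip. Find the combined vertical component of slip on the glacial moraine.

throw_A = 245 × sin(78°) = 239.6 m
throw_B = 89.2 × sin(66°) = 81.49 m
total = 239.6 + 81.49 = 321 m

321 m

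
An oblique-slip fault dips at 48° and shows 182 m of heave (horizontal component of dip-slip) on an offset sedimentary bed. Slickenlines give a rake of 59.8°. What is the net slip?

dip-slip = heave / cos(dip) = 182 / cos(48°) = 272 m
net slip = dip-slip / sin(rake) = 272 / sin(59.8°) = 315 m

315 m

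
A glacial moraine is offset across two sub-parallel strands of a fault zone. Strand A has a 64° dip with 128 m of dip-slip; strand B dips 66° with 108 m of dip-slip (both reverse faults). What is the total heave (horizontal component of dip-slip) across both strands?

heave_A = 128 × cos(64°) = 56.11 m
heave_B = 108 × cos(66°) = 43.93 m
total = 56.11 + 43.93 = 100 m

100 m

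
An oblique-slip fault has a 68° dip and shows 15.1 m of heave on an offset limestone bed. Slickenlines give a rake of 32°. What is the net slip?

76.1 m

dip-slip = heave / cos(dip) = 15.1 / cos(68°) = 40.31 m
net slip = dip-slip / sin(rake) = 40.31 / sin(32°) = 76.1 m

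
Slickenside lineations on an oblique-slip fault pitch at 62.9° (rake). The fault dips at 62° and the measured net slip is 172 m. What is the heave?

dip-slip = net slip × sin(rake) = 172 m × sin(62.9°) = 153.1 m
heave = dip-slip × cos(dip) = 153.1 × cos(62°) = 71.9 m

71.9 m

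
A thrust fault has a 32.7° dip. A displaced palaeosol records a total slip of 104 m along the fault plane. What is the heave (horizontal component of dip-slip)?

heave = dip-slip × cos(dip) = 104 m × cos(32.7°) = 87.5 m

87.5 m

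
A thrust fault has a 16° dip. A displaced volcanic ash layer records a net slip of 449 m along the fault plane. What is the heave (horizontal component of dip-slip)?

432 m

heave = dip-slip × cos(dip) = 449 m × cos(16°) = 432 m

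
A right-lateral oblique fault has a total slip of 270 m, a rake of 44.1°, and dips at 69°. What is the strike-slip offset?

strike-slip = net slip × cos(rake) = 270 m × cos(44.1°) = 194 m

194 m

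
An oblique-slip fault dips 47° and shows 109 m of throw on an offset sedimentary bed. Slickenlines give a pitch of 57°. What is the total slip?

dip-slip = throw / sin(dip) = 109 / sin(47°) = 149 m
net slip = dip-slip / sin(rake) = 149 / sin(57°) = 178 m

178 m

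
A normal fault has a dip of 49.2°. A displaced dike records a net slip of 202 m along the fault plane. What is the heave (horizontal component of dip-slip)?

heave = dip-slip × cos(dip) = 202 m × cos(49.2°) = 132 m

132 m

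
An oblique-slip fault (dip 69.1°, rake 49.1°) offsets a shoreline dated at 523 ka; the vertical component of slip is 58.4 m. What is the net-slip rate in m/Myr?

dip-slip = throw / sin(dip) = 58.4 / sin(69.1°) = 62.51 m
net slip = dip-slip / sin(rake) = 62.51 / sin(49.1°) = 82.71 m
rate = 82.71 m / 523 ka = 0.000158 m/yr = 158 m/Myr

158 m/Myr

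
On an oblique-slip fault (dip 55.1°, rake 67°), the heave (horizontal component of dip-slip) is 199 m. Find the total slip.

378 m

dip-slip = heave / cos(dip) = 199 / cos(55.1°) = 347.8 m
net slip = dip-slip / sin(rake) = 347.8 / sin(67°) = 378 m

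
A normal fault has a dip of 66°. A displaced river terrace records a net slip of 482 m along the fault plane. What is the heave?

196 m

heave = dip-slip × cos(dip) = 482 m × cos(66°) = 196 m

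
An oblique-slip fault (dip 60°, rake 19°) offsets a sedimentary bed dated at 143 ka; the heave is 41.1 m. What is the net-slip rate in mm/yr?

1.77 mm/yr

dip-slip = heave / cos(dip) = 41.1 / cos(60°) = 82.20 m
net slip = dip-slip / sin(rake) = 82.20 / sin(19°) = 252.5 m
rate = 252.5 m / 143 ka = 0.00177 m/yr = 1.77 mm/yr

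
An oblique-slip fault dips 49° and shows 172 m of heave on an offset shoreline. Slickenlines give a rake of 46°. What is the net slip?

dip-slip = heave / cos(dip) = 172 / cos(49°) = 262.2 m
net slip = dip-slip / sin(rake) = 262.2 / sin(46°) = 364 m

364 m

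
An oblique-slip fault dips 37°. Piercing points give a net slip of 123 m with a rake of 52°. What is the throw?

dip-slip = net slip × sin(rake) = 123 m × sin(52°) = 96.93 m
throw = dip-slip × sin(dip) = 96.93 × sin(37°) = 58.3 m

58.3 m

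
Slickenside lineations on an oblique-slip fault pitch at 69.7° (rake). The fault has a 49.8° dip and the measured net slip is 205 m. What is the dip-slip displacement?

192 m

dip-slip = net slip × sin(rake) = 205 m × sin(69.7°) = 192 m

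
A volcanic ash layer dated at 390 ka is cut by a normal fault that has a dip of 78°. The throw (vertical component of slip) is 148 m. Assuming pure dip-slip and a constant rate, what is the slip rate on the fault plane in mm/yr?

0.388 mm/yr

dip-slip = throw / sin(dip) = 148 m / sin(78°) = 151.3 m
rate = 151.3 m / 390 ka = 0.000388 m/yr = 0.388 mm/yr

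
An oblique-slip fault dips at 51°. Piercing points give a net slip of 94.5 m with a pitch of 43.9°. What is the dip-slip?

65.5 m

dip-slip = net slip × sin(rake) = 94.5 m × sin(43.9°) = 65.5 m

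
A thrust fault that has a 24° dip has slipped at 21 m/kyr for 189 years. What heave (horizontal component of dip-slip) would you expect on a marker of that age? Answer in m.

3.63 m

dip-slip = rate × time = 21 m/kyr × 189 years = 3.969 m
heave = dip-slip × cos(dip) = 3.969 × cos(24°) = 3.63 m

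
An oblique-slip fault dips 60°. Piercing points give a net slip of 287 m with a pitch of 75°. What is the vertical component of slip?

240 m

dip-slip = net slip × sin(rake) = 287 m × sin(75°) = 277.2 m
throw = dip-slip × sin(dip) = 277.2 × sin(60°) = 240 m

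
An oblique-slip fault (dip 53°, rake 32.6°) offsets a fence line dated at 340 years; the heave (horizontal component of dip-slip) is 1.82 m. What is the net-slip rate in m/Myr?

16500 m/Myr

dip-slip = heave / cos(dip) = 1.82 / cos(53°) = 3.024 m
net slip = dip-slip / sin(rake) = 3.024 / sin(32.6°) = 5.613 m
rate = 5.613 m / 340 years = 0.0165 m/yr = 16500 m/Myr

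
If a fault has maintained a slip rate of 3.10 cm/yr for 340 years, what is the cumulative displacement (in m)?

10.5 m

slip = rate × time = 3.10 cm/yr × 340 years = 10.5 m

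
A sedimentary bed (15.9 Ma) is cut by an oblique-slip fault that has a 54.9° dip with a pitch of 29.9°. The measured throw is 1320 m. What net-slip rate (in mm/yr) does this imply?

dip-slip = throw / sin(dip) = 1320 / sin(54.9°) = 1613 m
net slip = dip-slip / sin(rake) = 1613 / sin(29.9°) = 3237 m
rate = 3237 m / 15.9 Ma = 0.000204 m/yr = 0.204 mm/yr

0.204 mm/yr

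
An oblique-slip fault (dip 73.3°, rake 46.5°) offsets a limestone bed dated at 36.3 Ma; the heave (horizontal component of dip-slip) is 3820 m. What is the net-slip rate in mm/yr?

0.505 mm/yr

dip-slip = heave / cos(dip) = 3820 / cos(73.3°) = 13290 m
net slip = dip-slip / sin(rake) = 13290 / sin(46.5°) = 18330 m
rate = 18330 m / 36.3 Ma = 0.000505 m/yr = 0.505 mm/yr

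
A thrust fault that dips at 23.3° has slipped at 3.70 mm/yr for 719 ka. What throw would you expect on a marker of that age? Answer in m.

dip-slip = rate × time = 3.70 mm/yr × 719 ka = 2660 m
throw = dip-slip × sin(dip) = 2660 × sin(23.3°) = 1050 m

1050 m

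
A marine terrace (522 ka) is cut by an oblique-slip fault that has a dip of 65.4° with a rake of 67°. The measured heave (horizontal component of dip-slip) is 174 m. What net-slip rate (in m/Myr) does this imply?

870 m/Myr

dip-slip = heave / cos(dip) = 174 / cos(65.4°) = 418 m
net slip = dip-slip / sin(rake) = 418 / sin(67°) = 454.1 m
rate = 454.1 m / 522 ka = 0.000870 m/yr = 870 m/Myr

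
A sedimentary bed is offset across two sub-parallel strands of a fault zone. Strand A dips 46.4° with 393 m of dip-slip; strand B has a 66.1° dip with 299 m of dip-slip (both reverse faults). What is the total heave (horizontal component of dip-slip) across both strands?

heave_A = 393 × cos(46.4°) = 271 m
heave_B = 299 × cos(66.1°) = 121.1 m
total = 271 + 121.1 = 392 m

392 m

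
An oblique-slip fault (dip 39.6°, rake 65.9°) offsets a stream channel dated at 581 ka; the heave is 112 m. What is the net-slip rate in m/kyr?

0.274 m/kyr

dip-slip = heave / cos(dip) = 112 / cos(39.6°) = 145.4 m
net slip = dip-slip / sin(rake) = 145.4 / sin(65.9°) = 159.2 m
rate = 159.2 m / 581 ka = 0.000274 m/yr = 0.274 m/kyr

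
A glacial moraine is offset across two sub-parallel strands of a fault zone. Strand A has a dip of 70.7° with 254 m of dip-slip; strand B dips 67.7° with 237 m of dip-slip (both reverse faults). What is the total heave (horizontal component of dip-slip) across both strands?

174 m

heave_A = 254 × cos(70.7°) = 83.95 m
heave_B = 237 × cos(67.7°) = 89.93 m
total = 83.95 + 89.93 = 174 m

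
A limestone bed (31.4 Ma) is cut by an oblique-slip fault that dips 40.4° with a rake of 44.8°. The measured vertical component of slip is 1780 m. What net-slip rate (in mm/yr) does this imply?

dip-slip = throw / sin(dip) = 1780 / sin(40.4°) = 2746 m
net slip = dip-slip / sin(rake) = 2746 / sin(44.8°) = 3898 m
rate = 3898 m / 31.4 Ma = 0.000124 m/yr = 0.124 mm/yr

0.124 mm/yr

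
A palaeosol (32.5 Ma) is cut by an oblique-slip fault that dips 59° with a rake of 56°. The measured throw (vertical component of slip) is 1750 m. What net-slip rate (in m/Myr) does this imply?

dip-slip = throw / sin(dip) = 1750 / sin(59°) = 2042 m
net slip = dip-slip / sin(rake) = 2042 / sin(56°) = 2463 m
rate = 2463 m / 32.5 Ma = 0.0000758 m/yr = 75.8 m/Myr

75.8 m/Myr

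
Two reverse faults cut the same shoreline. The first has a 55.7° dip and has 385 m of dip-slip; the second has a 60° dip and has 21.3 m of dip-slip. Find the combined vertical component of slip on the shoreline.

throw_A = 385 × sin(55.7°) = 318 m
throw_B = 21.3 × sin(60°) = 18.45 m
total = 318 + 18.45 = 336 m

336 m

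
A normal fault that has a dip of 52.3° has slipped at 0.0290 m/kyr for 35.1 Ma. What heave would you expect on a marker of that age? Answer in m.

dip-slip = rate × time = 0.0290 m/kyr × 35.1 Ma = 1018 m
heave = dip-slip × cos(dip) = 1018 × cos(52.3°) = 622 m

622 m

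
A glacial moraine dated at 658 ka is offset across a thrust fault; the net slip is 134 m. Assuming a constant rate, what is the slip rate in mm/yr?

0.204 mm/yr

rate = 134 m / 658 ka = 0.000204 m/yr = 0.204 mm/yr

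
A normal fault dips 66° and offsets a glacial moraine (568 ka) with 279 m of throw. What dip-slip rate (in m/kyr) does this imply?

dip-slip = throw / sin(dip) = 279 m / sin(66°) = 305.4 m
rate = 305.4 m / 568 ka = 0.000538 m/yr = 0.538 m/kyr

0.538 m/kyr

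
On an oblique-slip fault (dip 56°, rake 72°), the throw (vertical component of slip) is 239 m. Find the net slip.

dip-slip = throw / sin(dip) = 239 / sin(56°) = 288.3 m
net slip = dip-slip / sin(rake) = 288.3 / sin(72°) = 303 m

303 m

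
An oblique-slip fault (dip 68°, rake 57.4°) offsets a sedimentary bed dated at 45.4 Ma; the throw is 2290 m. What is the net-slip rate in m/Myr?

dip-slip = throw / sin(dip) = 2290 / sin(68°) = 2470 m
net slip = dip-slip / sin(rake) = 2470 / sin(57.4°) = 2932 m
rate = 2932 m / 45.4 Ma = 0.0000646 m/yr = 64.6 m/Myr

64.6 m/Myr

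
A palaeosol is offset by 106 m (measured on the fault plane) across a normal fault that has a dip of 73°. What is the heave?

heave = dip-slip × cos(dip) = 106 m × cos(73°) = 31 m

31 m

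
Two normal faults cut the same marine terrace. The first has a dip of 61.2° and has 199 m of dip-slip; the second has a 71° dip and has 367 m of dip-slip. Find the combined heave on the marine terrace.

heave_A = 199 × cos(61.2°) = 95.87 m
heave_B = 367 × cos(71°) = 119.5 m
total = 95.87 + 119.5 = 215 m

215 m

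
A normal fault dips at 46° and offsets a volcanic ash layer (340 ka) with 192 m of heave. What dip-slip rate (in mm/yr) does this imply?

dip-slip = heave / cos(dip) = 192 m / cos(46°) = 276.4 m
rate = 276.4 m / 340 ka = 0.000813 m/yr = 0.813 mm/yr

0.813 mm/yr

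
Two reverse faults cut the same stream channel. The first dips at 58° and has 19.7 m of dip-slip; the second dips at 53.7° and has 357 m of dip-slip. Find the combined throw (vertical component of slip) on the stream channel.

304 m

throw_A = 19.7 × sin(58°) = 16.71 m
throw_B = 357 × sin(53.7°) = 287.7 m
total = 16.71 + 287.7 = 304 m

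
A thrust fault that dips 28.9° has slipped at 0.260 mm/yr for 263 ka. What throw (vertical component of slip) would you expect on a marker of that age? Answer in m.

33 m

dip-slip = rate × time = 0.260 mm/yr × 263 ka = 68.38 m
throw = dip-slip × sin(dip) = 68.38 × sin(28.9°) = 33 m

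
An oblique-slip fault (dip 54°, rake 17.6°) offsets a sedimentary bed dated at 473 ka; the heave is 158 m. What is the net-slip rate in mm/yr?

dip-slip = heave / cos(dip) = 158 / cos(54°) = 268.8 m
net slip = dip-slip / sin(rake) = 268.8 / sin(17.6°) = 889 m
rate = 889 m / 473 ka = 0.00188 m/yr = 1.88 mm/yr

1.88 mm/yr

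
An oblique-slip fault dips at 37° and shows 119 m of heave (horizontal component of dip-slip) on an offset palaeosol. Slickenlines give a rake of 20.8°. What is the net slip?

dip-slip = heave / cos(dip) = 119 / cos(37°) = 149 m
net slip = dip-slip / sin(rake) = 149 / sin(20.8°) = 420 m

420 m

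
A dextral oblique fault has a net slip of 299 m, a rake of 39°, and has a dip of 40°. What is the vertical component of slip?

121 m

dip-slip = net slip × sin(rake) = 299 m × sin(39°) = 188.2 m
throw = dip-slip × sin(dip) = 188.2 × sin(40°) = 121 m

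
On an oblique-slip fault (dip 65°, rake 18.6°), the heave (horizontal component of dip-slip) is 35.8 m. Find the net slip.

266 m

dip-slip = heave / cos(dip) = 35.8 / cos(65°) = 84.71 m
net slip = dip-slip / sin(rake) = 84.71 / sin(18.6°) = 266 m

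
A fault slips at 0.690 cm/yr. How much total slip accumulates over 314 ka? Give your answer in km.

2.17 km

slip = rate × time = 0.690 cm/yr × 314 ka = 2170 m = 2.17 km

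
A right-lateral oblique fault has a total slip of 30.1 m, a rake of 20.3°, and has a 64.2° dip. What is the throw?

9.40 m

dip-slip = net slip × sin(rake) = 30.1 m × sin(20.3°) = 10.44 m
throw = dip-slip × sin(dip) = 10.44 × sin(64.2°) = 9.40 m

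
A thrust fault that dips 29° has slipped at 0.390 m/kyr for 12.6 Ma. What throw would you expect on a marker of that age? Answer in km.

2.38 km

dip-slip = rate × time = 0.390 m/kyr × 12.6 Ma = 4914 m
throw = dip-slip × sin(dip) = 4914 × sin(29°) = 2380 m = 2.38 km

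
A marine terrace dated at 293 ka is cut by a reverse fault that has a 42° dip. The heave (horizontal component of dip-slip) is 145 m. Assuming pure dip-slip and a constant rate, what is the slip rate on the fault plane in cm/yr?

0.0666 cm/yr

dip-slip = heave / cos(dip) = 145 m / cos(42°) = 195.1 m
rate = 195.1 m / 293 ka = 0.000666 m/yr = 0.0666 cm/yr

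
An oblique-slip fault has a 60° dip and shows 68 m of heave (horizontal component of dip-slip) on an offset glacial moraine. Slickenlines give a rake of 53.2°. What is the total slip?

170 m

dip-slip = heave / cos(dip) = 68 / cos(60°) = 136 m
net slip = dip-slip / sin(rake) = 136 / sin(53.2°) = 170 m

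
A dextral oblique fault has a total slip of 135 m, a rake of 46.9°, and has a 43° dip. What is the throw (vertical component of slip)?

dip-slip = net slip × sin(rake) = 135 m × sin(46.9°) = 98.57 m
throw = dip-slip × sin(dip) = 98.57 × sin(43°) = 67.2 m

67.2 m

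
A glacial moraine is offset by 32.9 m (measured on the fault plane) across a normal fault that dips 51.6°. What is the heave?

heave = dip-slip × cos(dip) = 32.9 m × cos(51.6°) = 20.4 m

20.4 m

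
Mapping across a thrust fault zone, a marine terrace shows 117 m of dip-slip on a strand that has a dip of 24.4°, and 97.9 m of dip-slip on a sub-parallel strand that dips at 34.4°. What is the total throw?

throw_A = 117 × sin(24.4°) = 48.33 m
throw_B = 97.9 × sin(34.4°) = 55.31 m
total = 48.33 + 55.31 = 104 m

104 m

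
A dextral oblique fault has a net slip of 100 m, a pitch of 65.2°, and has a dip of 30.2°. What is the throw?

45.7 m

dip-slip = net slip × sin(rake) = 100 m × sin(65.2°) = 90.78 m
throw = dip-slip × sin(dip) = 90.78 × sin(30.2°) = 45.7 m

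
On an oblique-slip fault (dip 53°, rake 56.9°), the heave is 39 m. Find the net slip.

dip-slip = heave / cos(dip) = 39 / cos(53°) = 64.80 m
net slip = dip-slip / sin(rake) = 64.80 / sin(56.9°) = 77.4 m

77.4 m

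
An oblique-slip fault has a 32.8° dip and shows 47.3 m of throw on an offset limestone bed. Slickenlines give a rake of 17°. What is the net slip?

299 m

dip-slip = throw / sin(dip) = 47.3 / sin(32.8°) = 87.32 m
net slip = dip-slip / sin(rake) = 87.32 / sin(17°) = 299 m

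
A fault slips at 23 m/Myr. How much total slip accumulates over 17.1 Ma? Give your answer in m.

slip = rate × time = 23 m/Myr × 17.1 Ma = 393 m

393 m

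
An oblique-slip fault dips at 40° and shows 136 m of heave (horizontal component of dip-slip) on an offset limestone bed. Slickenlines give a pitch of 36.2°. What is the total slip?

301 m

dip-slip = heave / cos(dip) = 136 / cos(40°) = 177.5 m
net slip = dip-slip / sin(rake) = 177.5 / sin(36.2°) = 301 m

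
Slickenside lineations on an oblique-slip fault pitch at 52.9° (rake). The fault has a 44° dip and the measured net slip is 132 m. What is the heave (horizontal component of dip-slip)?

75.7 m

dip-slip = net slip × sin(rake) = 132 m × sin(52.9°) = 105.3 m
heave = dip-slip × cos(dip) = 105.3 × cos(44°) = 75.7 m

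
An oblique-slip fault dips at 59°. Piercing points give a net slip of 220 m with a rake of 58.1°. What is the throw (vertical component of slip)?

dip-slip = net slip × sin(rake) = 220 m × sin(58.1°) = 186.8 m
throw = dip-slip × sin(dip) = 186.8 × sin(59°) = 160 m

160 m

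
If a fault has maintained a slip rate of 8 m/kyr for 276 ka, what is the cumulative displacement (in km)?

slip = rate × time = 8 m/kyr × 276 ka = 2210 m = 2.21 km

2.21 km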